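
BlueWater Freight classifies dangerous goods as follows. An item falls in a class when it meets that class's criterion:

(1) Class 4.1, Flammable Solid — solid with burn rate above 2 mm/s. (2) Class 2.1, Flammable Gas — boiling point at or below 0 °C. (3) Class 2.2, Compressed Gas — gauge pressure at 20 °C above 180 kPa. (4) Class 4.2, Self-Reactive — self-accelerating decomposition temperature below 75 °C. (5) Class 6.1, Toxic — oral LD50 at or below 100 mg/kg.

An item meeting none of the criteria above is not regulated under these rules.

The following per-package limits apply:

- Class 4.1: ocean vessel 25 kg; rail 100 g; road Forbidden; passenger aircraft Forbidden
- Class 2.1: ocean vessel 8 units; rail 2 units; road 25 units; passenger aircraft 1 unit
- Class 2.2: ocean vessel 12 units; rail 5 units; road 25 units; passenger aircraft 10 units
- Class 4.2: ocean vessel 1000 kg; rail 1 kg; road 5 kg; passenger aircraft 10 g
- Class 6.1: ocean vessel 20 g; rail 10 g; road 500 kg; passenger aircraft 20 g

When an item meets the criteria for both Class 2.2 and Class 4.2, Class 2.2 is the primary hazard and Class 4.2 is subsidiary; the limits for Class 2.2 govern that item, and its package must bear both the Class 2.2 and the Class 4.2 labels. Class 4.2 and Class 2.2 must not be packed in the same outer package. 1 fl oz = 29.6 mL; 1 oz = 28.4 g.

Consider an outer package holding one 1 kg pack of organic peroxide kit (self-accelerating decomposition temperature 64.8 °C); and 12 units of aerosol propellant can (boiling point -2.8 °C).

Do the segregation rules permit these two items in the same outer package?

Self-accelerating decomposition temperature 64.8 °C meets the Class 4.2 criterion (Self-Reactive), so the organic peroxide kit is Class 4.2.
With boiling point -2.8 °C (≤ 0 °C), the aerosol propellant can falls in Class 2.1.
No segregation rule bars Class 4.2 with Class 2.1.

Yes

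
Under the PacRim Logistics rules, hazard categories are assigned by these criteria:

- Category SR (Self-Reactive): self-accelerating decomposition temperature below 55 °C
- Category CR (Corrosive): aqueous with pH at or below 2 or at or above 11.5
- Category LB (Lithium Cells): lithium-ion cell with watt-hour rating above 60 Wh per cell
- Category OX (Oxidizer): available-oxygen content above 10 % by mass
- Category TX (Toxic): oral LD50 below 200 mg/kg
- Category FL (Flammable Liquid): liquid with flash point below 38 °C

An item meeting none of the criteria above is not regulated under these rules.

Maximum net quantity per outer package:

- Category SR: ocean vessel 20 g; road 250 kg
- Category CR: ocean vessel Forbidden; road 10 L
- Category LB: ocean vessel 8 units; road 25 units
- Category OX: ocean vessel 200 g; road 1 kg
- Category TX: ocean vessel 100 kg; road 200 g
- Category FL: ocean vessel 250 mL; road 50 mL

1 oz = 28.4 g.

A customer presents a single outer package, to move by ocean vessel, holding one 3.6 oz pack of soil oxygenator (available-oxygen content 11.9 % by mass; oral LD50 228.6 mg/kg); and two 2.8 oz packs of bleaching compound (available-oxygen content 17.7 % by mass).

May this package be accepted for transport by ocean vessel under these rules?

No

Soil oxygenator: available-oxygen content 11.9 % by mass > 10 % by mass → Category OX (Oxidizer).
Bleaching compound: available-oxygen content 17.7 % by mass > 10 % by mass → Category OX (Oxidizer).
Total Category OX: (one 3.6 oz pack = 102.24 g) + (two 2.8 oz packs = 159.04 g) = 261.28 g.
261.28 g exceeds the ocean vessel limit of 200 g for Category OX.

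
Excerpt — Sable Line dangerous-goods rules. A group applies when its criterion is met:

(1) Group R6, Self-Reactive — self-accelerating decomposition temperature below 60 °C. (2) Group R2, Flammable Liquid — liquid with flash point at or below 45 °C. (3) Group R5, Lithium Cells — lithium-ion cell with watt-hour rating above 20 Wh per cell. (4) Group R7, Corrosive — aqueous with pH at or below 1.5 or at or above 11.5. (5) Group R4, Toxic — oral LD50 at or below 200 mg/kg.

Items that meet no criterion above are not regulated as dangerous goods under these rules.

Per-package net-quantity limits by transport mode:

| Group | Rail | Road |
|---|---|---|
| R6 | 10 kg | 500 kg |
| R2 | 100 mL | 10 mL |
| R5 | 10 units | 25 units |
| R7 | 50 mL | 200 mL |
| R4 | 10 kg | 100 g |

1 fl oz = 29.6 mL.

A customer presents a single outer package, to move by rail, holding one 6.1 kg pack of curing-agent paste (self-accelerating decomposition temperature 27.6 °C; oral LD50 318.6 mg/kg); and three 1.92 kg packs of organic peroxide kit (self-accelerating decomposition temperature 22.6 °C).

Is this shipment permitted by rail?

No

With self-accelerating decomposition temperature 27.6 °C (< 60 °C), the curing-agent paste falls in Group R6.
The organic peroxide kit has self-accelerating decomposition temperature 22.6 °C, which is < 60 °C, so it is Group R6 (Self-Reactive).
Total Group R6: 6.1 kg + (three 1.92 kg packs = 5.76 kg) = 11.86 kg.
11.86 kg > 10 kg (rail limit, Group R6) — over the limit.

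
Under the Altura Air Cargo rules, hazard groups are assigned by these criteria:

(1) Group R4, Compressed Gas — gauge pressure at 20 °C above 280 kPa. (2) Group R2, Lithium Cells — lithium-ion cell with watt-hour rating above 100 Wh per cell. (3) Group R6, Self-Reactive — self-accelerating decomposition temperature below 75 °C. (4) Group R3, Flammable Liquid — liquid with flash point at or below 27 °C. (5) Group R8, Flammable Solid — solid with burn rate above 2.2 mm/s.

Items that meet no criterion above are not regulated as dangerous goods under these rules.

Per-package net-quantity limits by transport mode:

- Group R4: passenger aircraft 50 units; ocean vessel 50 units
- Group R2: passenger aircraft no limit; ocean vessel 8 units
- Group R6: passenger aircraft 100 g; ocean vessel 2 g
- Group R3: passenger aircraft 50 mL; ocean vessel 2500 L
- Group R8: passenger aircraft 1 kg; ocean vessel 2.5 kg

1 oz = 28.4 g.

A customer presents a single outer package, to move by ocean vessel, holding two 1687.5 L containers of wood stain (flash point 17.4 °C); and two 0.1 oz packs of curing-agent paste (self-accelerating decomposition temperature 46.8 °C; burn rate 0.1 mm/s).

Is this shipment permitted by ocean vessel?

No

With flash point 17.4 °C (≤ 27 °C), the wood stain falls in Group R3.
With self-accelerating decomposition temperature 46.8 °C (< 75 °C), the curing-agent paste falls in Group R6.
Group R3 quantity: two 1687.5 L containers = 3375 L.
3375 L > 2500 L (ocean vessel limit, Group R3) — over the limit.
Group R6 quantity: two 0.1 oz packs = 5.68 g.
That exceeds the Group R6 ocean vessel limit of 2 g.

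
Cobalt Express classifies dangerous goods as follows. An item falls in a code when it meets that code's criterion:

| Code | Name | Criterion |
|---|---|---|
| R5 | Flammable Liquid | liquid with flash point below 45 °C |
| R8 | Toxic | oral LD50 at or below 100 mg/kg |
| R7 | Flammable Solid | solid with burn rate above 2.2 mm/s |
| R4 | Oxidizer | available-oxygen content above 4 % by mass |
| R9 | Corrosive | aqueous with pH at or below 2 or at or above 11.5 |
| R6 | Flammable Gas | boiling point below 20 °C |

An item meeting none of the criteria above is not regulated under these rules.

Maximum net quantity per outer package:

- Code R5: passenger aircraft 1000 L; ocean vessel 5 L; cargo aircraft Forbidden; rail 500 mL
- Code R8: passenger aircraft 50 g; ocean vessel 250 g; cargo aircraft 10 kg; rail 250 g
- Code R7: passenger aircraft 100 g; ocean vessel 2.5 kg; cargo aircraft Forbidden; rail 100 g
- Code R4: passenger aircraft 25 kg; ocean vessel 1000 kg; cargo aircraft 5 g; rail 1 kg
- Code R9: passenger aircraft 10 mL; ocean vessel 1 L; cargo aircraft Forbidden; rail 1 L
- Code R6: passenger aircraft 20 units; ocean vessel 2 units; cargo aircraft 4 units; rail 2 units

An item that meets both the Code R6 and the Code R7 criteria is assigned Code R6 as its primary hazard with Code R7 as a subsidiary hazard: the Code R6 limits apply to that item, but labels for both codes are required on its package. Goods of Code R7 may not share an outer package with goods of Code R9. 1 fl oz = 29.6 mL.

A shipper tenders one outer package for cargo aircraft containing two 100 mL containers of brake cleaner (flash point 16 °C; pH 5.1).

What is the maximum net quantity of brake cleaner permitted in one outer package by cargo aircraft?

Forbidden

Brake cleaner: flash point 16 °C < 45 °C → Code R5 (Flammable Liquid).
The cargo aircraft limit for Code R5 is Forbidden.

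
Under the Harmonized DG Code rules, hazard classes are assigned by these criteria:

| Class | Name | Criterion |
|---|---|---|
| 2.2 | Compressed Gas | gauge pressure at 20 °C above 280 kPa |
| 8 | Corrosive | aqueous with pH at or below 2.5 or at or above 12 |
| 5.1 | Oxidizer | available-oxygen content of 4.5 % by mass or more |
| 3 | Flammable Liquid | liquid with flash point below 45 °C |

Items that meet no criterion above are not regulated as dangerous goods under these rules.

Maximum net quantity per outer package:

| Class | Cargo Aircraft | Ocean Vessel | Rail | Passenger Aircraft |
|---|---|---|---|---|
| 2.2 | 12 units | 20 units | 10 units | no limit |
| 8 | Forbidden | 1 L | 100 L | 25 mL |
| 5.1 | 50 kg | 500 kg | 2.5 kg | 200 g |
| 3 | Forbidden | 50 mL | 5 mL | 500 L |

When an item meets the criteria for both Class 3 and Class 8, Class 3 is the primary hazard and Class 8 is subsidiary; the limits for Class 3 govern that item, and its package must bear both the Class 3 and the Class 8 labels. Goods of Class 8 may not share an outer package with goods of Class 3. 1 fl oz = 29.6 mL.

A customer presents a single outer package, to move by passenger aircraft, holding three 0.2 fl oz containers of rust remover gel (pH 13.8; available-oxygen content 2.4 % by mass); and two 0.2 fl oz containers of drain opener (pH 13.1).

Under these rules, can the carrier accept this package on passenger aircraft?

No

pH 13.8 meets the Class 8 criterion (Corrosive), so the rust remover gel is Class 8.
pH 13.1 meets the Class 8 criterion (Corrosive), so the drain opener is Class 8.
Class 8 net quantity: (three 0.2 fl oz containers = 17.76 mL) + (two 0.2 fl oz containers = 11.84 mL) = 29.6 mL.
That exceeds the Class 8 passenger aircraft limit of 25 mL.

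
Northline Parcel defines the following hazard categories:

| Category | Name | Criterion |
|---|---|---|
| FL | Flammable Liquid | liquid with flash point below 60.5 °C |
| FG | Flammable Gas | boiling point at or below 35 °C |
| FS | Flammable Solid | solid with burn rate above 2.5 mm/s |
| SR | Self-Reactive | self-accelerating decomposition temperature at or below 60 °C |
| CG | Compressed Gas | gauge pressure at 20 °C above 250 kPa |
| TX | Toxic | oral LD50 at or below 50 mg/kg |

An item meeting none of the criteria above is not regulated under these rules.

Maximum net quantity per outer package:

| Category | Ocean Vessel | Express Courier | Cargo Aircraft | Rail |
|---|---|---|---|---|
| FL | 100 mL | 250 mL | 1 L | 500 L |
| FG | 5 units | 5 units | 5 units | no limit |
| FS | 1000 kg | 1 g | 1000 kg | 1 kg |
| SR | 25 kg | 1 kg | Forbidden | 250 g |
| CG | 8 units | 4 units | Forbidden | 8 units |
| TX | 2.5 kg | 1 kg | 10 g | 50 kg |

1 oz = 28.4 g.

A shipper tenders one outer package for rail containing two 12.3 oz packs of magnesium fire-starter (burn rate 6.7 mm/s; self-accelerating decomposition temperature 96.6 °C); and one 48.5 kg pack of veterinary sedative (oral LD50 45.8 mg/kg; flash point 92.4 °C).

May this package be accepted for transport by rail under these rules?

Magnesium fire-starter: burn rate 6.7 mm/s > 2.5 mm/s → Category FS (Flammable Solid).
Veterinary sedative: oral LD50 45.8 mg/kg ≤ 50 mg/kg → Category TX (Toxic).
Category FS quantity: two 12.3 oz packs = 698.64 g.
That is within the Category FS rail limit of 1 kg.
Category TX quantity: 48.5 kg.
48.5 kg ≤ 50 kg (rail limit, Category TX) — within limit.
Every hazard category is within its rail limit and no segregation rule is violated.

Yes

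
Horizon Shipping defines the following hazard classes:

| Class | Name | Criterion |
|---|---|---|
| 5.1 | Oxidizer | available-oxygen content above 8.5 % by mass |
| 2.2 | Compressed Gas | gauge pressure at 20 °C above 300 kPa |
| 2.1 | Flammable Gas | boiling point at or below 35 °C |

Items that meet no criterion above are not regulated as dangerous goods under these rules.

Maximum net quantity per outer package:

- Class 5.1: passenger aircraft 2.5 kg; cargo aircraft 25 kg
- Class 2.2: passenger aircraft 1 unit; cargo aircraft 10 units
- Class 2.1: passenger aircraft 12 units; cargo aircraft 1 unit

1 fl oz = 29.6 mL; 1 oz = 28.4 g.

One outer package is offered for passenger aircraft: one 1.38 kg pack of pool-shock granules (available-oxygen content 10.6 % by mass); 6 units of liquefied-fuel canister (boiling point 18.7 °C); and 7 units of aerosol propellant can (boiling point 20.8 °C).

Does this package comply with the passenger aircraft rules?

The pool-shock granules have available-oxygen content 10.6 % by mass, which is > 8.5 % by mass, so they are Class 5.1 (Oxidizer).
With boiling point 18.7 °C (≤ 35 °C), the liquefied-fuel canister falls in Class 2.1.
With boiling point 20.8 °C (≤ 35 °C), the aerosol propellant can falls in Class 2.1.
Total Class 2.1: 6 units + 7 units = 13 units.
13 units > 12 units (passenger aircraft limit, Class 2.1) — over the limit.
Class 5.1 quantity: 1.38 kg.
1.38 kg is within the passenger aircraft limit of 2.5 kg for Class 5.1.

No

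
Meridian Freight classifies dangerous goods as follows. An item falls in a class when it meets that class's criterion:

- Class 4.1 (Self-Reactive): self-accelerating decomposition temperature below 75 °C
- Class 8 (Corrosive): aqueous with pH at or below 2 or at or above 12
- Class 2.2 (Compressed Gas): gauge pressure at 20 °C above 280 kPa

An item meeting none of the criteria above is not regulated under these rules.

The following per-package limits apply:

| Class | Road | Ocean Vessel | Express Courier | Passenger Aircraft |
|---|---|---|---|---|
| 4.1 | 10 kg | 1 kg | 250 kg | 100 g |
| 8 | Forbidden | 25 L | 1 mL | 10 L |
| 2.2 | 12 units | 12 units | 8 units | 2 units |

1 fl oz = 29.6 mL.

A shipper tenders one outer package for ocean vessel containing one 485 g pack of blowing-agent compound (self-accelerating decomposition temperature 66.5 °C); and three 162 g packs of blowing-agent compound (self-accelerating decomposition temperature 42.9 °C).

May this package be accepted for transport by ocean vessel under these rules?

Blowing-agent compound: self-accelerating decomposition temperature 66.5 °C < 75 °C → Class 4.1 (Self-Reactive).
Blowing-agent compound: self-accelerating decomposition temperature 42.9 °C < 75 °C → Class 4.1 (Self-Reactive).
Class 4.1 net quantity: 485 g + (three 162 g packs = 486 g) = 971 g.
971 g is within the ocean vessel limit of 1 kg for Class 4.1.

Yes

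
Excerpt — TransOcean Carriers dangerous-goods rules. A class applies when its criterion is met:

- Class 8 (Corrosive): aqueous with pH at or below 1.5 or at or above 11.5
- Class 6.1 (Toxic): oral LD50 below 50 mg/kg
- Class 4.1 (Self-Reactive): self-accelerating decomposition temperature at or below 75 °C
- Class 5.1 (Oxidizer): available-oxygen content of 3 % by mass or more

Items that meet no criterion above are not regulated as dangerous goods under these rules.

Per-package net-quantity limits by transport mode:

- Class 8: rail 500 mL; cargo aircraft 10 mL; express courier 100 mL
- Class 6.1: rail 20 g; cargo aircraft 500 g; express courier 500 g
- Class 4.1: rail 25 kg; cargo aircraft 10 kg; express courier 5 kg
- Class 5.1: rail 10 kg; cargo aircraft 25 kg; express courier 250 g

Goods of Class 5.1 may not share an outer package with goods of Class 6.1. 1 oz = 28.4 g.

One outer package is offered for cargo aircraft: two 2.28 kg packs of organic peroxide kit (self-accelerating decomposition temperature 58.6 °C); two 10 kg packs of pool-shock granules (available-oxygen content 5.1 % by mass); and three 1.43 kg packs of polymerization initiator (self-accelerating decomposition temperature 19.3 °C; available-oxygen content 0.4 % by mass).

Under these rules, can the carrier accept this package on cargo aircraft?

The organic peroxide kit has self-accelerating decomposition temperature 58.6 °C, which is ≤ 75 °C, so it is Class 4.1 (Self-Reactive).
Pool-shock granules: available-oxygen content 5.1 % by mass ≥ 3 % by mass → Class 5.1 (Oxidizer).
The polymerization initiator has self-accelerating decomposition temperature 19.3 °C, which is ≤ 75 °C, so it is Class 4.1 (Self-Reactive).
Class 5.1 quantity: two 10 kg packs = 20 kg.
20 kg is within the cargo aircraft limit of 25 kg for Class 5.1.
Class 4.1 net quantity: (two 2.28 kg packs = 4.56 kg) + (three 1.43 kg packs = 4.29 kg) = 8.85 kg.
8.85 kg is within the cargo aircraft limit of 10 kg for Class 4.1.
The segregation rule (Class 5.1 with Class 6.1) does not apply to Class 5.1 with Class 4.1.
Every hazard class is within its cargo aircraft limit and no segregation rule is violated.

Yes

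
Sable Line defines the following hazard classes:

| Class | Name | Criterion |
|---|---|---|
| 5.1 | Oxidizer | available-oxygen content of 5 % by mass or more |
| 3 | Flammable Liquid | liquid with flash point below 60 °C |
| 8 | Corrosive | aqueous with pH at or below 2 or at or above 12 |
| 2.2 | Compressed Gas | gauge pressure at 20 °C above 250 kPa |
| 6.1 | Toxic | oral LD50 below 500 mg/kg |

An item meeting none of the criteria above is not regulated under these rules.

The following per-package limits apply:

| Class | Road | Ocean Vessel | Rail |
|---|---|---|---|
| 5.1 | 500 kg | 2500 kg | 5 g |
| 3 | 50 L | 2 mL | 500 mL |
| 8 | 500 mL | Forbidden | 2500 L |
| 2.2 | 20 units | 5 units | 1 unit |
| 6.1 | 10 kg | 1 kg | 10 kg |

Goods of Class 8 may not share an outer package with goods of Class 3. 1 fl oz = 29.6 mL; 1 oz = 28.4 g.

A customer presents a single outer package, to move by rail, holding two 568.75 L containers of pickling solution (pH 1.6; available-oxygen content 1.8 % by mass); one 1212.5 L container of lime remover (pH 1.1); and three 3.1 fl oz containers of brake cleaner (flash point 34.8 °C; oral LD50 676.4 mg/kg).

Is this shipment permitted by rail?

No

The pickling solution has pH 1.6, which is ≤ 2, so it is Class 8 (Corrosive).
pH 1.1 meets the Class 8 criterion (Corrosive), so the lime remover is Class 8.
Flash point 34.8 °C meets the Class 3 criterion (Flammable Liquid), so the brake cleaner is Class 3.
Class 8 net quantity: (two 568.75 L containers = 1137.5 L) + 1212.5 L = 2350 L.
2350 L ≤ 2500 L (rail limit, Class 8) — within limit.
Class 3 quantity: three 3.1 fl oz containers = 275.28 mL.
275.28 mL ≤ 500 mL (rail limit, Class 3) — within limit.
Class 8 and Class 3 may not share an outer package.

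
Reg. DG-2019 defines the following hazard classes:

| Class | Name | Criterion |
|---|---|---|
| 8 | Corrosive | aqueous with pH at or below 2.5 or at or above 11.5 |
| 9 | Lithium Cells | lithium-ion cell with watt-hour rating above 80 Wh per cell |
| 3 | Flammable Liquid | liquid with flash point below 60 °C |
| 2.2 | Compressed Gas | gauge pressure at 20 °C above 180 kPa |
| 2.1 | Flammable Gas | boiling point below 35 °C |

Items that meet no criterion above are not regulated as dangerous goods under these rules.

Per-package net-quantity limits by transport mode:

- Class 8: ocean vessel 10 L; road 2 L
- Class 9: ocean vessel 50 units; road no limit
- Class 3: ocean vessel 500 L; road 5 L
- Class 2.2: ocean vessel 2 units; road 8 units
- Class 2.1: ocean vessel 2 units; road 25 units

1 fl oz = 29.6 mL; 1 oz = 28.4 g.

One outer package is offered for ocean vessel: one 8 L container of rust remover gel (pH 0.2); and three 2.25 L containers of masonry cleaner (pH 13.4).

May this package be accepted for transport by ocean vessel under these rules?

No

Rust remover gel: pH 0.2 ≤ 2.5 → Class 8 (Corrosive).
The masonry cleaner has pH 13.4, which is ≥ 11.5, so it is Class 8 (Corrosive).
Class 8 net quantity: 8 L + (three 2.25 L containers = 6.75 L) = 14.75 L.
That exceeds the Class 8 ocean vessel limit of 10 L.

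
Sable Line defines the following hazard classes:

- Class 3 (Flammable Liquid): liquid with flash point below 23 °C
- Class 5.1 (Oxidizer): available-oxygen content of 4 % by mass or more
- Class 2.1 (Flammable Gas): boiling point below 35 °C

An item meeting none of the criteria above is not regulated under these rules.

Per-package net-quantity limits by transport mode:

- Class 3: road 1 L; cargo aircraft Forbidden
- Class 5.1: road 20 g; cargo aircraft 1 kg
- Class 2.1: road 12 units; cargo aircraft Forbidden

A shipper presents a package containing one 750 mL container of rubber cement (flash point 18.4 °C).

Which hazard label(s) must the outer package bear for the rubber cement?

Class 3

The rubber cement has flash point 18.4 °C, which is < 23 °C, so it is Class 3 (Flammable Liquid).
Only the Class 3 label is required.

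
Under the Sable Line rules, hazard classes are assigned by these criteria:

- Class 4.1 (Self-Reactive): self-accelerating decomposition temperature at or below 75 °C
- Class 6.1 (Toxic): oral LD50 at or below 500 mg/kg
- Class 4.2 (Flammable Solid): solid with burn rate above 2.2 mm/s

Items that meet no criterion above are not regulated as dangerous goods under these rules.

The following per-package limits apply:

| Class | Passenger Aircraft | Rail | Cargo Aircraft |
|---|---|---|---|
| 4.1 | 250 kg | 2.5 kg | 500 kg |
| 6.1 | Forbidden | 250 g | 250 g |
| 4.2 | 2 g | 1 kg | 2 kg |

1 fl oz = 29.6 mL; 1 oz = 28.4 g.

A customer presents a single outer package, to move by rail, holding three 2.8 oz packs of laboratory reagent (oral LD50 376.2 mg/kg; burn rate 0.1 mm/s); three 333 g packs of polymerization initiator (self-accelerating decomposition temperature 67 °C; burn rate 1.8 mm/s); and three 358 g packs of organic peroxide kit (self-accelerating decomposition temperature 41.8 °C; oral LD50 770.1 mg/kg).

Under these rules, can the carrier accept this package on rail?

The laboratory reagent has oral LD50 376.2 mg/kg, which is ≤ 500 mg/kg, so it is Class 6.1 (Toxic).
Self-accelerating decomposition temperature 67 °C meets the Class 4.1 criterion (Self-Reactive), so the polymerization initiator is Class 4.1.
With self-accelerating decomposition temperature 41.8 °C (≤ 75 °C), the organic peroxide kit falls in Class 4.1.
Class 4.1 net quantity: (three 333 g packs = 999 g) + (three 358 g packs = 1.074 kg) = 2.073 kg.
2.073 kg ≤ 2.5 kg (rail limit, Class 4.1) — within limit.
Class 6.1 quantity: three 2.8 oz packs = 238.56 g.
238.56 g ≤ 250 g (rail limit, Class 6.1) — within limit.
Every hazard class is within its rail limit and no segregation rule is violated.

Yes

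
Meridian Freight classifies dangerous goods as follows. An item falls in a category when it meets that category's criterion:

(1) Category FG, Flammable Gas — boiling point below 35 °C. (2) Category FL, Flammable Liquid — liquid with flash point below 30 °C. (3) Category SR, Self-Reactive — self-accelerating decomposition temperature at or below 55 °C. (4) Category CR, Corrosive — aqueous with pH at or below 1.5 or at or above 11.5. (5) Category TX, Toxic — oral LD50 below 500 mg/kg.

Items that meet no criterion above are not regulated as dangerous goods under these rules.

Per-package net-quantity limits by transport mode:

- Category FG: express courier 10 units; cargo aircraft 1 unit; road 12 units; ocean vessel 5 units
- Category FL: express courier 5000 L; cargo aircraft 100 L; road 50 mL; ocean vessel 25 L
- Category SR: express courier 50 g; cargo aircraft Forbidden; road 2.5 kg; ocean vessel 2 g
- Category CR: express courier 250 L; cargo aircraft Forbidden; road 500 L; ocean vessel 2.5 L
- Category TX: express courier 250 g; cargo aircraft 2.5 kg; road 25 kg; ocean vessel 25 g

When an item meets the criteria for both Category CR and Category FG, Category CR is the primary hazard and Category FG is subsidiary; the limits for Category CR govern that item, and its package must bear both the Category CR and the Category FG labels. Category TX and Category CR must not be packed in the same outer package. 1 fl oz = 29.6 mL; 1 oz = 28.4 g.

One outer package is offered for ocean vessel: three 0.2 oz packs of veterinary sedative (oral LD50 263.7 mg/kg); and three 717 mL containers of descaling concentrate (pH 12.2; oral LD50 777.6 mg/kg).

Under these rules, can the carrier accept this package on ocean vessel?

No

With oral LD50 263.7 mg/kg (< 500 mg/kg), the veterinary sedative falls in Category TX.
The descaling concentrate has pH 12.2, which is ≥ 11.5, so it is Category CR (Corrosive).
Category TX quantity: three 0.2 oz packs = 17.04 g.
17.04 g is within the ocean vessel limit of 25 g for Category TX.
Category CR quantity: three 717 mL containers = 2.151 L.
That is within the Category CR ocean vessel limit of 2.5 L.
Category TX and Category CR may not share an outer package.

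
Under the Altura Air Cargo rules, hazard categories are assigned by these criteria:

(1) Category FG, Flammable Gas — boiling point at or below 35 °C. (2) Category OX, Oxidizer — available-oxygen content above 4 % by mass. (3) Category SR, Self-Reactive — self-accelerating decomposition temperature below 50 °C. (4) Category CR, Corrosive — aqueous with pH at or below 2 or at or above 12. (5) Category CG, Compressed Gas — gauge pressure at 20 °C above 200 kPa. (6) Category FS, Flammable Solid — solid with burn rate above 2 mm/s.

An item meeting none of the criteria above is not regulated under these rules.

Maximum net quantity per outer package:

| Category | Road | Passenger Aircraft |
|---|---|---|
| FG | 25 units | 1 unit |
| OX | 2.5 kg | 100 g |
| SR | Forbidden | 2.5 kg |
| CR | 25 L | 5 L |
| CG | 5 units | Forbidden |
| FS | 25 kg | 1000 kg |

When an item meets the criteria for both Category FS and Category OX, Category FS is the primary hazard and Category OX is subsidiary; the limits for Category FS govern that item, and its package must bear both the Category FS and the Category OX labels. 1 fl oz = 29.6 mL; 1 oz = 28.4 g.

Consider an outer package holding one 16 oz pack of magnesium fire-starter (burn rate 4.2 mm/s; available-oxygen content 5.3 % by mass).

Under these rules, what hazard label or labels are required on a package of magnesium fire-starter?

Category FS and OX

The magnesium fire-starter has burn rate 4.2 mm/s, which is > 2 mm/s, so it is Category FS (Flammable Solid).
Available-oxygen content 5.3 % by mass meets the Category OX criterion (Oxidizer), so the magnesium fire-starter is Category OX.
By the precedence rule Category FS is primary and Category OX is subsidiary, and that rule requires both labels on the package.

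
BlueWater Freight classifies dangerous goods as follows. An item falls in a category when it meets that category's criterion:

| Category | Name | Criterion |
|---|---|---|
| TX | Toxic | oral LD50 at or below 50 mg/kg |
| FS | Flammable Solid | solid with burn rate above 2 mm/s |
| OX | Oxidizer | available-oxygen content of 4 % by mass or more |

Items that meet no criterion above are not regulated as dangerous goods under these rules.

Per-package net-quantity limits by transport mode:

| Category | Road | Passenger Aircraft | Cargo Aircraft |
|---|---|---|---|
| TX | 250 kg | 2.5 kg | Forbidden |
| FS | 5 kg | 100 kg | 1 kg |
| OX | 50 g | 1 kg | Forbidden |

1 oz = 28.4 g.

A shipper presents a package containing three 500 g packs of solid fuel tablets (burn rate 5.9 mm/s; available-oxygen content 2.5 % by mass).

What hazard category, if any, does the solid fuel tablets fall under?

Category FS

Solid fuel tablets: burn rate 5.9 mm/s > 2 mm/s → Category FS (Flammable Solid).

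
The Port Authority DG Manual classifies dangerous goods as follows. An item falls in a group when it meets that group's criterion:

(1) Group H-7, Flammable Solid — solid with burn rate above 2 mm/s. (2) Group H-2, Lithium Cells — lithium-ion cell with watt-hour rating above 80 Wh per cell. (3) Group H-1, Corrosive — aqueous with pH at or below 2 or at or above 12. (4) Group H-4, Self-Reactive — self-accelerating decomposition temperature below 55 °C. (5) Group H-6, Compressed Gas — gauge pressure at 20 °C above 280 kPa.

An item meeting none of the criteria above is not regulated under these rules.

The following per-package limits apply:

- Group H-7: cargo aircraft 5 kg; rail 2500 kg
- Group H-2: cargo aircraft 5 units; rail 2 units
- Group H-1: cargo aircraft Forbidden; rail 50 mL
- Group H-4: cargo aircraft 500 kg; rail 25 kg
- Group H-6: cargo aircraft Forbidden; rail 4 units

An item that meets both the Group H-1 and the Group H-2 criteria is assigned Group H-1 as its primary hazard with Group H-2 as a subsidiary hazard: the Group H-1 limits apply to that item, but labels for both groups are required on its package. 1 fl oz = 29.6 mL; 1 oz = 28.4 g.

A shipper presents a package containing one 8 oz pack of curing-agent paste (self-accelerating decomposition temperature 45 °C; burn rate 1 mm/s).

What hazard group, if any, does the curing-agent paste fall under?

Group H-4

Self-accelerating decomposition temperature 45 °C meets the Group H-4 criterion (Self-Reactive), so the curing-agent paste is Group H-4.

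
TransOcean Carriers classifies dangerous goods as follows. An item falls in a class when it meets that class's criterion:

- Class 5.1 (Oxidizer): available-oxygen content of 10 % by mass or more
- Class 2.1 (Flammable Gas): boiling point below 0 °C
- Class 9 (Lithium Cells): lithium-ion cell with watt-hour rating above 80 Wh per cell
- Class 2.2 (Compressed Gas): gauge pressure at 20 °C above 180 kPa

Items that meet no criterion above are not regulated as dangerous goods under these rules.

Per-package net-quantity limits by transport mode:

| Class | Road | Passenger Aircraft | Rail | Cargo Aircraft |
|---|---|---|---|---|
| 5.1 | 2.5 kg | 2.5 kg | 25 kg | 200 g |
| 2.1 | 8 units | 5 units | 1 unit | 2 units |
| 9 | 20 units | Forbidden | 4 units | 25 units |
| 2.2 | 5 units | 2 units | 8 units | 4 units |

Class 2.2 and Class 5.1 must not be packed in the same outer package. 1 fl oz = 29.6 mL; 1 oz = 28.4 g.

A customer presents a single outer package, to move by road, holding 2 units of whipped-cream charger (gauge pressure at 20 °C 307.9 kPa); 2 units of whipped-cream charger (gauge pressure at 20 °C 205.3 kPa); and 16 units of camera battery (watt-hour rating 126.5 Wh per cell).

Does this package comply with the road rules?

The whipped-cream charger has gauge pressure at 20 °C 307.9 kPa, which is > 180 kPa, so it is Class 2.2 (Compressed Gas).
With gauge pressure at 20 °C 205.3 kPa (> 180 kPa), the whipped-cream charger falls in Class 2.2.
With watt-hour rating 126.5 Wh per cell (> 80 Wh per cell), the camera battery falls in Class 9.
Class 2.2 net quantity: 2 units + 2 units = 4 units.
That is within the Class 2.2 road limit of 5 units.
Class 9 quantity: 16 units.
16 units is within the road limit of 20 units for Class 9.
The segregation rule (Class 2.2 with Class 5.1) does not apply to Class 2.2 with Class 9.
Every hazard class is within its road limit and no segregation rule is violated.

Yes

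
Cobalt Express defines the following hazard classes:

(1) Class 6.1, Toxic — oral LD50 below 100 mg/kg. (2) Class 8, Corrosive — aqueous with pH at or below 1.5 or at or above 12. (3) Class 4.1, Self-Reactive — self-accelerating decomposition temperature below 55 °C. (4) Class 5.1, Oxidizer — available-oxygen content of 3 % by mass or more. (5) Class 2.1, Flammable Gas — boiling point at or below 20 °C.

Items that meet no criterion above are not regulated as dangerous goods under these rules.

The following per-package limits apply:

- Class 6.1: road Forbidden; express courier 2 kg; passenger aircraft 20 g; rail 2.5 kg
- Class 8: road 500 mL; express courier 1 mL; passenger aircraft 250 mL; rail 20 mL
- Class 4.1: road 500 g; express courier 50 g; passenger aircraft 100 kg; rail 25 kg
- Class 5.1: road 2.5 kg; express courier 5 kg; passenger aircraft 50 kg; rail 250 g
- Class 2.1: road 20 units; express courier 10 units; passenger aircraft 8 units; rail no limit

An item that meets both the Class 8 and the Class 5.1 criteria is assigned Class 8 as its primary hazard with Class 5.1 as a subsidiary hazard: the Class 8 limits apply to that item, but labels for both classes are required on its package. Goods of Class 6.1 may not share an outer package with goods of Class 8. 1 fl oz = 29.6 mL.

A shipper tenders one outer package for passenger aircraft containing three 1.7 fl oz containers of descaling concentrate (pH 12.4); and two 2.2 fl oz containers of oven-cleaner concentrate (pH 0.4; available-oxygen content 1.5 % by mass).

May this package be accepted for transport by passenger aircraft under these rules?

The descaling concentrate has pH 12.4, which is ≥ 12, so it is Class 8 (Corrosive).
pH 0.4 meets the Class 8 criterion (Corrosive), so the oven-cleaner concentrate is Class 8.
Total Class 8: (three 1.7 fl oz containers = 150.96 mL) + (two 2.2 fl oz containers = 130.24 mL) = 281.2 mL.
That exceeds the Class 8 passenger aircraft limit of 250 mL.

No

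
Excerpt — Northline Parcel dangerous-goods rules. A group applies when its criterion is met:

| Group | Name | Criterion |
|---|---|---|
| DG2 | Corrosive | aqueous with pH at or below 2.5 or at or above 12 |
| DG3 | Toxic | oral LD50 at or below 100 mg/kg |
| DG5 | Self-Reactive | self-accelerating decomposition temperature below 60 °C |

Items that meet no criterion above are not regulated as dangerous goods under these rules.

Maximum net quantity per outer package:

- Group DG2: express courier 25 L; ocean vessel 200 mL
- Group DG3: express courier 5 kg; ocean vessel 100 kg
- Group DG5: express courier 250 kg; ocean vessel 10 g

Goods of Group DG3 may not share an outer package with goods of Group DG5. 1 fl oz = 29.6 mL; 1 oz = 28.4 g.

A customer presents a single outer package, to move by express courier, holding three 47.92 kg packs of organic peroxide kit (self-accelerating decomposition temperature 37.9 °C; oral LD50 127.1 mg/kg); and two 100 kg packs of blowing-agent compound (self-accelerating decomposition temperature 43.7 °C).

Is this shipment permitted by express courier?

With self-accelerating decomposition temperature 37.9 °C (< 60 °C), the organic peroxide kit falls in Group DG5.
Blowing-agent compound: self-accelerating decomposition temperature 43.7 °C < 60 °C → Group DG5 (Self-Reactive).
Group DG5 net quantity: (three 47.92 kg packs = 143.76 kg) + (two 100 kg packs = 200 kg) = 343.76 kg.
That exceeds the Group DG5 express courier limit of 250 kg.

No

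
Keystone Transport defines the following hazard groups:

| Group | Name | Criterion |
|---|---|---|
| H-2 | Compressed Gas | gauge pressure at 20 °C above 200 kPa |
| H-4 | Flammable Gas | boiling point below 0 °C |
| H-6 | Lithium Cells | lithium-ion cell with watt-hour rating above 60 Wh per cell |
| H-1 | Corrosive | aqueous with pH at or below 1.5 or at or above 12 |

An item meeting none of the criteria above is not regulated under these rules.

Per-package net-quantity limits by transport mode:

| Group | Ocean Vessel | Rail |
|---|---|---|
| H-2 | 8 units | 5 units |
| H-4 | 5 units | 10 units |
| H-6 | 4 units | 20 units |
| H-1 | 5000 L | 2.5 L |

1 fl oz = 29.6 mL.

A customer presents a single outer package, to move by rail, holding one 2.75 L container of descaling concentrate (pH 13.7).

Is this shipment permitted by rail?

The descaling concentrate has pH 13.7, which is ≥ 12, so it is Group H-1 (Corrosive).
Group H-1 quantity: 2.75 L.
That exceeds the Group H-1 rail limit of 2.5 L.

No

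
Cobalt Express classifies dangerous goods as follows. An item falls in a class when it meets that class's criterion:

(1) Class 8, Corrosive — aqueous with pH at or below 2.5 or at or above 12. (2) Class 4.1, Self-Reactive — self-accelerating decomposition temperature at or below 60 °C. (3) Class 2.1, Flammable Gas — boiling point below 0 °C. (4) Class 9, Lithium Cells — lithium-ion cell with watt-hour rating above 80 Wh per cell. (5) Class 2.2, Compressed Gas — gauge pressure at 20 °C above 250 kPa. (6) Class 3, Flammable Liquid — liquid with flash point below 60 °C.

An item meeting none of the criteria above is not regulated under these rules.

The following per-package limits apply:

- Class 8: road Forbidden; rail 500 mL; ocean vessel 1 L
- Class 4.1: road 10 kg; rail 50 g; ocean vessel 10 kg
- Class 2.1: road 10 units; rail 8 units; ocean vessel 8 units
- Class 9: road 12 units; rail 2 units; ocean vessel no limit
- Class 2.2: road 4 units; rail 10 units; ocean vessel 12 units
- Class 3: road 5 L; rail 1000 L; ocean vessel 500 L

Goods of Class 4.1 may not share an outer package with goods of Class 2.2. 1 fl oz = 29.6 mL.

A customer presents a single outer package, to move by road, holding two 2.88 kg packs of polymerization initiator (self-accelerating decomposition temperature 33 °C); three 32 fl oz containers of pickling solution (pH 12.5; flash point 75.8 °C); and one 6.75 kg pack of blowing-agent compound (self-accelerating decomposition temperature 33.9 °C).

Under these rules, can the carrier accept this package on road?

No

With self-accelerating decomposition temperature 33 °C (≤ 60 °C), the polymerization initiator falls in Class 4.1.
Pickling solution: pH 12.5 ≥ 12 → Class 8 (Corrosive).
With self-accelerating decomposition temperature 33.9 °C (≤ 60 °C), the blowing-agent compound falls in Class 4.1.
Total Class 4.1: (two 2.88 kg packs = 5.76 kg) + 6.75 kg = 12.51 kg.
That exceeds the Class 4.1 road limit of 10 kg.
Class 8 quantity: three 32 fl oz containers = 2841.6 mL.
Class 8 is Forbidden by road.
The segregation rule (Class 4.1 with Class 2.2) does not apply to Class 4.1 with Class 8.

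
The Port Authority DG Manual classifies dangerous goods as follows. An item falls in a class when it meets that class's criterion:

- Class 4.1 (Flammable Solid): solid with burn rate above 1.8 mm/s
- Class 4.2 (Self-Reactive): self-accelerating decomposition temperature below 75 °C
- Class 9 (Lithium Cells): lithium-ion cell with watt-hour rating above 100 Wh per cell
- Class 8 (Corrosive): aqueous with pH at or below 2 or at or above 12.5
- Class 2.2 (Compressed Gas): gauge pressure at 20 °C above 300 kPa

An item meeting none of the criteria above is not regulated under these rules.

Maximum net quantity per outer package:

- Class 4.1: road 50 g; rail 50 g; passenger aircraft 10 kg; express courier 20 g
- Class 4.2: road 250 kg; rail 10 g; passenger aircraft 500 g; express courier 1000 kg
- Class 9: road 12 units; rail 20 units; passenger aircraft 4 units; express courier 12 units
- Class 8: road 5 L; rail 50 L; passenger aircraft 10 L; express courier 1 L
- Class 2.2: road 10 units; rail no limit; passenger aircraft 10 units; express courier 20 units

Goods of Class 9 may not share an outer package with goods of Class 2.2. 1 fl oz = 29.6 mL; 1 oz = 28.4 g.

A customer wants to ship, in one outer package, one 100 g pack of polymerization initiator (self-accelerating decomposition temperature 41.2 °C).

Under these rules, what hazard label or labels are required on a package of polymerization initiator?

Class 4.2

With self-accelerating decomposition temperature 41.2 °C (< 75 °C), the polymerization initiator falls in Class 4.2.
Only the Class 4.2 label is required.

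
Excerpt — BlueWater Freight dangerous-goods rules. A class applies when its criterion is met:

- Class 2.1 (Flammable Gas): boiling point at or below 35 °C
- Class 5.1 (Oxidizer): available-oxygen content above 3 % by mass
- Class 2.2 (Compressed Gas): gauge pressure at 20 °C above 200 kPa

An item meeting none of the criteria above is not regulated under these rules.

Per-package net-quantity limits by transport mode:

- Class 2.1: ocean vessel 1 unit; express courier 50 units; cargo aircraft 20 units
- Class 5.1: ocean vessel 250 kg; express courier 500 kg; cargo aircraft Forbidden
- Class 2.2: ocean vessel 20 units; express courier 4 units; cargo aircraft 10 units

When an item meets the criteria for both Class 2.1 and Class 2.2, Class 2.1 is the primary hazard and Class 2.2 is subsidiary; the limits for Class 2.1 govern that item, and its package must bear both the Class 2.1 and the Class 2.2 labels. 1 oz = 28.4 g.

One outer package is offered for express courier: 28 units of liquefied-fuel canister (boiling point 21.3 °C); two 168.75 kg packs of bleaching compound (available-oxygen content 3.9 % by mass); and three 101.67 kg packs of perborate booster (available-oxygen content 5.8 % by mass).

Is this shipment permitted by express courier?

No

Liquefied-fuel canister: boiling point 21.3 °C ≤ 35 °C → Class 2.1 (Flammable Gas).
Bleaching compound: available-oxygen content 3.9 % by mass > 3 % by mass → Class 5.1 (Oxidizer).
With available-oxygen content 5.8 % by mass (> 3 % by mass), the perborate booster falls in Class 5.1.
Class 5.1 net quantity: (two 168.75 kg packs = 337.5 kg) + (three 101.67 kg packs = 305.01 kg) = 642.51 kg.
642.51 kg exceeds the express courier limit of 500 kg for Class 5.1.
Class 2.1 quantity: 28 units.
28 units ≤ 50 units (express courier limit, Class 2.1) — within limit.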